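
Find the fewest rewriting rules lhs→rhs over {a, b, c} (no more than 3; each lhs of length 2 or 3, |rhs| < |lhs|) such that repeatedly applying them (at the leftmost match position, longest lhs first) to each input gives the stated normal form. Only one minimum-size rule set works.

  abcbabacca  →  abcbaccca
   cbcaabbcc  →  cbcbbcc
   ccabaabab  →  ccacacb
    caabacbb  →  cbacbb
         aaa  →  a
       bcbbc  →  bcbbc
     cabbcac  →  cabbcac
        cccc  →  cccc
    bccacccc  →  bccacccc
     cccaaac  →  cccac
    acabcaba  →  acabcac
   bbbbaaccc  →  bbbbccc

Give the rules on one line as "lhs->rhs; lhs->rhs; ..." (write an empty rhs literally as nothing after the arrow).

  | abcbabacca => abcbaccca
  | cbcaabbcc => cbcbbcc
  | ccabaabab => ccacabab => ccacacb
  | caabacbb => cbacbb

aa->; aba->ac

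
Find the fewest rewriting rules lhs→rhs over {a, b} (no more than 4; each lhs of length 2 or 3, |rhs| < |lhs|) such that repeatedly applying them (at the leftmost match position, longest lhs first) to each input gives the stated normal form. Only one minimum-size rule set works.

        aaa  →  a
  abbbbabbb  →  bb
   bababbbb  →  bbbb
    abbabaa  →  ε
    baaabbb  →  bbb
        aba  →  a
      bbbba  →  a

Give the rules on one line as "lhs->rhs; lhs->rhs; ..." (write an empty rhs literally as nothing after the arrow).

aa->; ab->b; ba->a; bab->aa

  | aaa => a
  | abbbbabbb => bbbbabbb => bbbaabb => bbaabb => baabb => aabb => bb
  | bababbbb => aaabbbb => abbbb => bbbb
  | abbabaa => bbabaa => baaaa => aaaa => aa => ε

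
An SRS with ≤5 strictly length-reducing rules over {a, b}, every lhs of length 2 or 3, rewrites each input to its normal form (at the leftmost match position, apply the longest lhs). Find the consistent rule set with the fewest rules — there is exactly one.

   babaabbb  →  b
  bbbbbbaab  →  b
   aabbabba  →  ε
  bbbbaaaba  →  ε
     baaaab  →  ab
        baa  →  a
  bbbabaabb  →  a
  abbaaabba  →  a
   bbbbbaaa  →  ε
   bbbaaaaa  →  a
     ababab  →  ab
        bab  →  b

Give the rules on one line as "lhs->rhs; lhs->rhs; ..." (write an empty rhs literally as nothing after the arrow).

aa->; ba->; bb->a; bba->a

  | babaabbb => baabbb => abbb => aab => b
  | bbbbbbaab => abbbbaab => aabbaab => bbaab => aab => b
  | aabbabba => bbabba => abba => aa => ε
  | bbbbaaaba => abbaaaba => aaaaba => aaba => ba => ε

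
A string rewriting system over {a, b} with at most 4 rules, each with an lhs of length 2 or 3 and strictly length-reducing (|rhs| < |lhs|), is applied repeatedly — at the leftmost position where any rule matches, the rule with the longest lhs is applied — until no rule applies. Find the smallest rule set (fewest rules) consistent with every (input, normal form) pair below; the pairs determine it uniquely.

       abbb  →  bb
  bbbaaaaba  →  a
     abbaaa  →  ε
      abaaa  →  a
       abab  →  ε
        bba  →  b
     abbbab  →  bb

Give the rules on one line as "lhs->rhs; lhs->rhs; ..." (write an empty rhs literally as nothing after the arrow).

  | abbb => bb
  | bbbaaaaba => bbaaaba => baaba => aba => a
  | abbaaa => baaa => aa => ε
  | abaaa => aaa => a

aa->; ab->; ba->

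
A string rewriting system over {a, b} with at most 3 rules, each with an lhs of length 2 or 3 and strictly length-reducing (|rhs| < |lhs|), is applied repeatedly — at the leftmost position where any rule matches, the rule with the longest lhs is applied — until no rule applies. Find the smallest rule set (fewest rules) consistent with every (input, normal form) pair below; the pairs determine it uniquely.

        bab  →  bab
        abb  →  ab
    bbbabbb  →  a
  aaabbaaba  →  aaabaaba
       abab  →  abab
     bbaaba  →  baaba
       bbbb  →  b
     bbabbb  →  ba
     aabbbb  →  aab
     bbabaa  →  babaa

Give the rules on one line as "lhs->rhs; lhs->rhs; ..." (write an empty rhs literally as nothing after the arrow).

bb->b; bbb->

  | bab
  | abb => ab
  | bbbabbb => abbb => a
  | aaabbaaba => aaabaaba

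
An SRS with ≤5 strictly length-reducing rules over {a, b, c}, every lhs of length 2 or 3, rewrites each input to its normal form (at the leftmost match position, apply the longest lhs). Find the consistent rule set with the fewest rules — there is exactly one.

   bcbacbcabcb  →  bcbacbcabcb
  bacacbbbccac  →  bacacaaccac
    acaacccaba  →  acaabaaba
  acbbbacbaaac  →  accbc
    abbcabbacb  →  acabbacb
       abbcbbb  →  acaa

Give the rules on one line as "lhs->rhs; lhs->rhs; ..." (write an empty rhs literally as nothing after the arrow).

  | bcbacbcabcb
  | bacacbbbccac => bacacaaccac
  | acaacccaba => acaabaaba
  | acbbbacbaaac => acaaacbaaac => accbaaac => accbc

aaa->; bbb->aa; bbc->c; ccc->ba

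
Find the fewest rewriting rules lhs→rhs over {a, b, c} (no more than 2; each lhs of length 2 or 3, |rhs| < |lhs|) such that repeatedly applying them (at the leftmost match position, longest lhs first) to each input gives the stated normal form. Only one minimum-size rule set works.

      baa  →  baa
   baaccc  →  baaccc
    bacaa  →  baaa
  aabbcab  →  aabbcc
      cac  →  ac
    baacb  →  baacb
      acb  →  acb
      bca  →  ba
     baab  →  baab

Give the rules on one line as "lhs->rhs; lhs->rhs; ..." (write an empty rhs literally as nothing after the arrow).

  | baa
  | baaccc
  | bacaa => baaa
  | aabbcab => aabbcc

ca->a; cab->cc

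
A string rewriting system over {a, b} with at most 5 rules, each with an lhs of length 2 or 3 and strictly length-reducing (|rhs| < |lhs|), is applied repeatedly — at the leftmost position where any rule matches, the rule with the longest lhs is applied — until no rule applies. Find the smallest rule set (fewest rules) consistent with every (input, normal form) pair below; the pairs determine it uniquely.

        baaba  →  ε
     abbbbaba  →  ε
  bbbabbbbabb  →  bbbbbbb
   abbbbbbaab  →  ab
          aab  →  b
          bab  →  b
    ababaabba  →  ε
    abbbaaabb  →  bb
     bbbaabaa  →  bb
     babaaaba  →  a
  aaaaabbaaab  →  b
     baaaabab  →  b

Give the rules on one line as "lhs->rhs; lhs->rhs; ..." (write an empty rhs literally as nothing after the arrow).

aa->; abb->a; ba->; baa->

  | baaba => ba => ε
  | abbbbaba => abbaba => aaba => ba => ε
  | bbbabbbbabb => bbbbbbabb => bbbbbbb
  | abbbbbbaab => abbbbaab => abbaab => aaab => ab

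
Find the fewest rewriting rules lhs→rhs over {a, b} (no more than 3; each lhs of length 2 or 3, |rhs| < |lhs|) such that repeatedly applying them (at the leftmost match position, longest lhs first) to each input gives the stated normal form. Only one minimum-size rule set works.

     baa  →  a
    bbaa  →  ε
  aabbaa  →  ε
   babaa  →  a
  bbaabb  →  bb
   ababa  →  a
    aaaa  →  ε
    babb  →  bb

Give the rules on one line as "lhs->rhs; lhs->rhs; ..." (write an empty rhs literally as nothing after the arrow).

aa->; ba->

  | baa => a
  | bbaa => ba => ε
  | aabbaa => bbaa => ba => ε
  | babaa => baa => a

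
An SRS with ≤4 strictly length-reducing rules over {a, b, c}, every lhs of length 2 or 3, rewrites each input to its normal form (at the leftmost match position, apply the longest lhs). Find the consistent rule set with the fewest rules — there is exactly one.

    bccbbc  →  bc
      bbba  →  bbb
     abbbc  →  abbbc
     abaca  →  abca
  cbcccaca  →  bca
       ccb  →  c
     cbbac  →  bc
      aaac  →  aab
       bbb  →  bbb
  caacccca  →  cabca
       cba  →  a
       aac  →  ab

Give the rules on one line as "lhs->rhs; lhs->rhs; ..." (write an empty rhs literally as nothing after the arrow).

  | bccbbc => bcbc => bc
  | bbba => bbb
  | abbbc
  | abaca => abca

ac->b; ba->b; cb->; ccc->ac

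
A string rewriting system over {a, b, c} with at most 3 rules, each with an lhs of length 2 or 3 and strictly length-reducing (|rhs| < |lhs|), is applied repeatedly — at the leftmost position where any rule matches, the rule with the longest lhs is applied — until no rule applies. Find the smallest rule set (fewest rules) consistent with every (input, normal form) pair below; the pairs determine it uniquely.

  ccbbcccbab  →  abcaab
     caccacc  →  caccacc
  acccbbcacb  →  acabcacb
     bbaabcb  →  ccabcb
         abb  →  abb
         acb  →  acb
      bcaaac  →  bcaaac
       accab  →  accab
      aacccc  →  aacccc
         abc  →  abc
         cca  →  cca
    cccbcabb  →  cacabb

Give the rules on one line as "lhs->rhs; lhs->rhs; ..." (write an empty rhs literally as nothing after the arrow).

bba->cc; ccb->a

  | ccbbcccbab => abcccbab => abcaab
  | caccacc
  | acccbbcacb => acabcacb
  | bbaabcb => ccabcb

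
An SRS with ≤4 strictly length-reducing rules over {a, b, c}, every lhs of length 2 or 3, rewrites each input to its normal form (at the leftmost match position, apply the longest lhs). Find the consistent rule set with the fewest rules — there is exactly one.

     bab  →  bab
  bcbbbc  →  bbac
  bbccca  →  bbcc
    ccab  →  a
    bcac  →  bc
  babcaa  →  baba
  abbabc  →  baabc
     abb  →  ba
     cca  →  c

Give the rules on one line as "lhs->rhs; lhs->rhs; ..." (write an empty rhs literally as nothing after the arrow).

  | bab
  | bcbbbc => babbc => bbac
  | bbccca => bbcc
  | ccab => cb => a

abb->ba; ca->; cb->a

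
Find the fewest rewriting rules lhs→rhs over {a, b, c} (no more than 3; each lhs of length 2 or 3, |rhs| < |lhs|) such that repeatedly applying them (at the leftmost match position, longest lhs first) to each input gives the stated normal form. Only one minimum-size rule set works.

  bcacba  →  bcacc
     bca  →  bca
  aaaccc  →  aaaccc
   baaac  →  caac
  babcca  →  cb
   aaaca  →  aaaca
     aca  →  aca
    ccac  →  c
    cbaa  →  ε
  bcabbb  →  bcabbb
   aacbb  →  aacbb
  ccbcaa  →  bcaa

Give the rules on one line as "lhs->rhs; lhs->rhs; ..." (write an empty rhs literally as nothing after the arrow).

ba->c; cca->; ccb->b

  | bcacba => bcacc
  | bca
  | aaaccc
  | baaac => caac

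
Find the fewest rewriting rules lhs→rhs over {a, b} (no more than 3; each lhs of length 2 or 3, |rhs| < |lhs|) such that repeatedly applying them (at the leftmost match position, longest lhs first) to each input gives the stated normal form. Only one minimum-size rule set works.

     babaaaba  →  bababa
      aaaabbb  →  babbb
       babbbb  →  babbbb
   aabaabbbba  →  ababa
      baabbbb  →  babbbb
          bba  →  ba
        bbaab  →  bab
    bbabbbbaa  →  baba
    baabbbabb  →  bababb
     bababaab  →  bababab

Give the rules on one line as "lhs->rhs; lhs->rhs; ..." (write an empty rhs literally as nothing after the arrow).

aa->a; aaa->ba; bba->ba

  | babaaaba => babbaba => bababa
  | aaaabbb => baabbb => babbb
  | babbbb
  | aabaabbbba => abaabbbba => ababbbba => ababbba => ababba => ababa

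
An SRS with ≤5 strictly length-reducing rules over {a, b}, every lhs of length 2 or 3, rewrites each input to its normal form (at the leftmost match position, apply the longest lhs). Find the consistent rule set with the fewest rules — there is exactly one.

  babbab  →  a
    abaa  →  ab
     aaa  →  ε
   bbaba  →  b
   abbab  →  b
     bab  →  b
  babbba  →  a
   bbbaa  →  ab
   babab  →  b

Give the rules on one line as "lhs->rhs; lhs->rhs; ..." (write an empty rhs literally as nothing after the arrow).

aa->b; ba->; baa->b; bb->a

  | babbab => bbab => aab => bb => a
  | abaa => ab
  | aaa => ba => ε
  | bbaba => aaba => bba => aa => b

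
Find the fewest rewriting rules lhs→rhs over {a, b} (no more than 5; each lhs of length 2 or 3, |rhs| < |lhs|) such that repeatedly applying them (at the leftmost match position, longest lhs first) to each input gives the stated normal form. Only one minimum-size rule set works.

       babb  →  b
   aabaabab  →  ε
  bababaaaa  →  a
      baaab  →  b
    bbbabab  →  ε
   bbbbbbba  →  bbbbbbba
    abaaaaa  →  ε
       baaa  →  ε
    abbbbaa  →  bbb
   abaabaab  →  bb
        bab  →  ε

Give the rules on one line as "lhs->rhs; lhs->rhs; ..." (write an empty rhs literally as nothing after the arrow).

  | babb => abb => b
  | aabaabab => baabab => bbab => bab => ab => ε
  | bababaaaa => ababaaaa => abaaaa => aaaa => aba => a
  | baaab => babb => abb => b

aa->; aaa->ab; ab->; bab->ab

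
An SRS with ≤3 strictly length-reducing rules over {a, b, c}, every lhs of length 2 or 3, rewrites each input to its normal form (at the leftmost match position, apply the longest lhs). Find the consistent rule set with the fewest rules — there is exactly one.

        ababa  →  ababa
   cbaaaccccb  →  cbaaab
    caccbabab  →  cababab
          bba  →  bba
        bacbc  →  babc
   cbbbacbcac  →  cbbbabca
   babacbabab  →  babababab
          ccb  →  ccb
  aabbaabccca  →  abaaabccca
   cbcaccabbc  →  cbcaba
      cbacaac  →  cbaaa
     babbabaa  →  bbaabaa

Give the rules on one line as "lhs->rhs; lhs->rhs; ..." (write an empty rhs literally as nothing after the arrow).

abb->ba; ac->a

  | ababa
  | cbaaaccccb => cbaaacccb => cbaaaccb => cbaaacb => cbaaab
  | caccbabab => cacbabab => cababab
  | bba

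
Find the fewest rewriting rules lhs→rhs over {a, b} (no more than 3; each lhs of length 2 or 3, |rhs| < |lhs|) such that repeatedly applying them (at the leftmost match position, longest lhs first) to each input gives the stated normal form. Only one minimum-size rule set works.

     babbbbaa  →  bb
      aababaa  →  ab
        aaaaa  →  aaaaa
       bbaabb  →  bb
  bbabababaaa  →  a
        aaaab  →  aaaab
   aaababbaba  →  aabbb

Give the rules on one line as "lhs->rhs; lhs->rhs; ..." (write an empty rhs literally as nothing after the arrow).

  | babbbbaa => bbbbaa => bbba => bb
  | aababaa => abbbaa => abba => ab
  | aaaaa
  | bbaabb => babb => bb

aba->bb; ba->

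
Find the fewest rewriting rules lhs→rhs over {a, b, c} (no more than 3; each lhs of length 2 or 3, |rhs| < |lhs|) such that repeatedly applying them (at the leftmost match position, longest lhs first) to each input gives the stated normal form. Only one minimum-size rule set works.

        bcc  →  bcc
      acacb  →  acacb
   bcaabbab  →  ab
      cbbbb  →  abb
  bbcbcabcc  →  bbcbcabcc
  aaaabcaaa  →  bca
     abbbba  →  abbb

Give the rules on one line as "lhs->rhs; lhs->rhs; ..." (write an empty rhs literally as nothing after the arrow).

  | bcc
  | acacb
  | bcaabbab => bcbbab => baab => ab
  | cbbbb => abb

aa->; ba->; cbb->a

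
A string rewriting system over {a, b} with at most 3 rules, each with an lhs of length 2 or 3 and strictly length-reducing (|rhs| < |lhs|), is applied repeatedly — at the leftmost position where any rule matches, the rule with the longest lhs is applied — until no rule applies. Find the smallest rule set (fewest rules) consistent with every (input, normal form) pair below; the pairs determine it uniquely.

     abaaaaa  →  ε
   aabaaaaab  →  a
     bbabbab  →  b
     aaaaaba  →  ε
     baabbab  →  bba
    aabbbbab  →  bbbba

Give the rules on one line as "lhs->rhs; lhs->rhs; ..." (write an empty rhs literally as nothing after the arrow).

  | abaaaaa => aaaaaa => aaaa => aa => ε
  | aabaaaaab => baaaaab => aaaaab => aaab => ab => a
  | bbabbab => bbabab => bbaab => baab => aab => b
  | aaaaaba => aaaba => aba => aa => ε

aa->; ab->a; baa->aa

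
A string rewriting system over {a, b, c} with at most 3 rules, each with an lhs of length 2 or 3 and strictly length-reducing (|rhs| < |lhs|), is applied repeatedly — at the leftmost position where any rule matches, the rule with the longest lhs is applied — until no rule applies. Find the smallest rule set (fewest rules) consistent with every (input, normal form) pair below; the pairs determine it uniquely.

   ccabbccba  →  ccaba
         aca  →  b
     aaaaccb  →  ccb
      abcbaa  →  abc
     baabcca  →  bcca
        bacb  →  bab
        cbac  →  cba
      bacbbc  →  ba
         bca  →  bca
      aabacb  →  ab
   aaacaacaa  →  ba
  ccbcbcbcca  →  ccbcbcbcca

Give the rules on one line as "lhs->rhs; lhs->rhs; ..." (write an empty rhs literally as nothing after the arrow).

aa->b; ac->a; bb->

  | ccabbccba => ccaccba => ccacba => ccaba
  | aca => aa => b
  | aaaaccb => baaccb => bbccb => ccb
  | abcbaa => abcbb => abc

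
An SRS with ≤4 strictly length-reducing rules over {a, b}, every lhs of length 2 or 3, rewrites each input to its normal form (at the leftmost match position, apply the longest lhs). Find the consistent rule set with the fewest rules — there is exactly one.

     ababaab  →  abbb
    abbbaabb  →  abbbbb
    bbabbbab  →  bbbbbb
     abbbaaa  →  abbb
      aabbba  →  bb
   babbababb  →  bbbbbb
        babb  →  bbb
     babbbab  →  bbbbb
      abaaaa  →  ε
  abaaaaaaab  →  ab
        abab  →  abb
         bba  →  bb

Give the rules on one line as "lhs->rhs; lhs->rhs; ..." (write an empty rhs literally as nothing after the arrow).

  | ababaab => abbaab => ababb => abbb
  | abbbaabb => abbabbb => abbbbb
  | bbabbbab => bbbbbab => bbbbbb
  | abbbaaa => abbaba => abbba => abbb

aa->; aab->; ba->b; baa->ab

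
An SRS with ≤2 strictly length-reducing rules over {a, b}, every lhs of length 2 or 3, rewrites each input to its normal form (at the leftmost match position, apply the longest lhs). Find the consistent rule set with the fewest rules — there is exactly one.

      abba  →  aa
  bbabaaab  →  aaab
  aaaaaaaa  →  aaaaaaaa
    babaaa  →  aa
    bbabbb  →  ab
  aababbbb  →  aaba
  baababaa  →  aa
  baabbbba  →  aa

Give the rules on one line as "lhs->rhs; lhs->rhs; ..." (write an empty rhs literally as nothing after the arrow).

  | abba => aa
  | bbabaaab => abaaab => aaab
  | aaaaaaaa
  | babaaa => baaa => aa

baa->a; bb->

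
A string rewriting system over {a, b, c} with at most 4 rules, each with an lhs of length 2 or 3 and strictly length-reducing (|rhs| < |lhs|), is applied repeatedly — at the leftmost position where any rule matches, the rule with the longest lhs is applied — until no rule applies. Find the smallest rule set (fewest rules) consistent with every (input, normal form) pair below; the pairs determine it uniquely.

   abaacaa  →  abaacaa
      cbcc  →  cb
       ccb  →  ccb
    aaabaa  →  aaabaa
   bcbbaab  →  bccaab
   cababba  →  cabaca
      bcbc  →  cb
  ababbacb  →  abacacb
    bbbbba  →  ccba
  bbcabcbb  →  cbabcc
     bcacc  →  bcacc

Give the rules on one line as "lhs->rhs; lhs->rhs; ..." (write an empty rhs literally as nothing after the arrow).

  | abaacaa
  | cbcc => bbc => cb
  | ccb
  | aaabaa

bb->c; bbc->cb; cbc->bb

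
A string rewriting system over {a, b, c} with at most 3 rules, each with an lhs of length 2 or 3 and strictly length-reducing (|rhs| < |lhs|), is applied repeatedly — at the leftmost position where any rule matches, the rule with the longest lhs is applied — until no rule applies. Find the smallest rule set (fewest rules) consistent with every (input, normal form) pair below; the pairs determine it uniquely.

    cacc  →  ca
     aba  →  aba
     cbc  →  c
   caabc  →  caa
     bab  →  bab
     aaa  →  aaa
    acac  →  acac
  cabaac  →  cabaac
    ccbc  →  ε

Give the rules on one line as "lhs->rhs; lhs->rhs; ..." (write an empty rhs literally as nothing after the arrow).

bc->; cc->

  | cacc => ca
  | aba
  | cbc => c
  | caabc => caa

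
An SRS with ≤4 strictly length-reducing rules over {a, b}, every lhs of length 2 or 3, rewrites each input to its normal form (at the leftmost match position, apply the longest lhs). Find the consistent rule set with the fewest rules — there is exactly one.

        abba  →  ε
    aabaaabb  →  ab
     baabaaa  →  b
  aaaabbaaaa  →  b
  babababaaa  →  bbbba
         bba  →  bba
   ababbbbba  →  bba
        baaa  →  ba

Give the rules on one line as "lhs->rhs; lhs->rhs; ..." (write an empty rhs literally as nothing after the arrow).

  | abba => aa => ε
  | aabaaabb => aaaabb => aabb => ab
  | baabaaa => baaaa => baa => b
  | aaaabbaaaa => aabbaaaa => abaaaa => baaaa => baa => b

aa->; aab->a; aba->ba; abb->a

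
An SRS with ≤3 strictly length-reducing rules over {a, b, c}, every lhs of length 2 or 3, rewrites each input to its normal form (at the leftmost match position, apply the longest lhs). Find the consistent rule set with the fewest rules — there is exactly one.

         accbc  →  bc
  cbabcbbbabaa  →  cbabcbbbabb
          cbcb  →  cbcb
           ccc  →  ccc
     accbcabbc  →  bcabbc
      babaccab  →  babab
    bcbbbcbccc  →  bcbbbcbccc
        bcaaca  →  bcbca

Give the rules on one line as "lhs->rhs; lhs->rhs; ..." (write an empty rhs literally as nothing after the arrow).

  | accbc => bc
  | cbabcbbbabaa => cbabcbbbabb
  | cbcb
  | ccc

aa->b; acc->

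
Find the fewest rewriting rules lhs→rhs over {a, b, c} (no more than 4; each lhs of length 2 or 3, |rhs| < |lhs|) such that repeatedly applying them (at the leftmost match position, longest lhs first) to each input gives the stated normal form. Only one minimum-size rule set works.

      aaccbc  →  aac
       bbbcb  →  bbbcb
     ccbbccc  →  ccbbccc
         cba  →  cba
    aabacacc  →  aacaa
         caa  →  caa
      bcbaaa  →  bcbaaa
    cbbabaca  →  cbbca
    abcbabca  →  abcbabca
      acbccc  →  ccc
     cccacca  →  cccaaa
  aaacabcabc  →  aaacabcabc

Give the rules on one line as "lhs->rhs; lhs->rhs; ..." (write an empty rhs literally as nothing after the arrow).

aab->a; aba->; acb->; acc->aa

  | aaccbc => aaabc => aac
  | bbbcb
  | ccbbccc
  | cba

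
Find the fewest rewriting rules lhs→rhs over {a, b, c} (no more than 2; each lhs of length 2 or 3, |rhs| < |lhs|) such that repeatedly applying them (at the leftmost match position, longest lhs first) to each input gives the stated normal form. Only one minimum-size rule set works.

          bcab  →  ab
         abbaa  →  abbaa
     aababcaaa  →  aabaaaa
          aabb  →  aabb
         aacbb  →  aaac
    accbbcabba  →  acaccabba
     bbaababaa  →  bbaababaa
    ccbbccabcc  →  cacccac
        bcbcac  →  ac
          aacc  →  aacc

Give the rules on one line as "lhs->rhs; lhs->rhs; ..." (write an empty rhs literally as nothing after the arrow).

  | bcab => ab
  | abbaa
  | aababcaaa => aabaaaa
  | aabb

bc->; cbb->ac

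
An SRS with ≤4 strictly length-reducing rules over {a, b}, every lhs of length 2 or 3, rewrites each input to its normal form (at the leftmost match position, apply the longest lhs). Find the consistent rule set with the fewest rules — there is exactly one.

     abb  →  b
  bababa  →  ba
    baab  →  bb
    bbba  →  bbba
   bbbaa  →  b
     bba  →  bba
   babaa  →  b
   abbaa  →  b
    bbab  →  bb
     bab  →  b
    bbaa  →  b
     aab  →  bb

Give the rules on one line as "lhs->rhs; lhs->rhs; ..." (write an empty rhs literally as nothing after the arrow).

aa->b; ab->; baa->aa

  | abb => b
  | bababa => baba => ba
  | baab => aab => bb
  | bbba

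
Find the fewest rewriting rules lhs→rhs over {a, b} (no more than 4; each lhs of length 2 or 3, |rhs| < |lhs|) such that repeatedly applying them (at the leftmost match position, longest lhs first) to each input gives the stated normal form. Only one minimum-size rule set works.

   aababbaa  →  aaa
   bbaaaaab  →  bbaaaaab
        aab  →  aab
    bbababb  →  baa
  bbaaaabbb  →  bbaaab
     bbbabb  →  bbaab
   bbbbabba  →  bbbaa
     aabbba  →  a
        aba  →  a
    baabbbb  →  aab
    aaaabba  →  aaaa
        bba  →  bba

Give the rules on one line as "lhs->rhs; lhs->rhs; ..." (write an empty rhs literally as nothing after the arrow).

aba->a; abb->; bab->aa

  | aababbaa => aabbaa => aaa
  | bbaaaaab
  | aab
  | bbababb => baaabb => baa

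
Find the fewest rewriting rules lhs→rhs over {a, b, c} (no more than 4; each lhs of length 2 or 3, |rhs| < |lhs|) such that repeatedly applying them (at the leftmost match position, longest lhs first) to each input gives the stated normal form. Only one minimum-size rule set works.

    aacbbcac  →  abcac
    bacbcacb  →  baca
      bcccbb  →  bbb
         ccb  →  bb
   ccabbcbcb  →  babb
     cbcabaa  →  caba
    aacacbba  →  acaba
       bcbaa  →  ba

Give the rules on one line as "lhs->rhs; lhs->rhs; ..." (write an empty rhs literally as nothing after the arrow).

  | aacbbcac => acbbcac => abcac
  | bacbcacb => bacacb => baca
  | bcccbb => bbcbb => bbb
  | ccb => bb

aa->a; cb->; cc->b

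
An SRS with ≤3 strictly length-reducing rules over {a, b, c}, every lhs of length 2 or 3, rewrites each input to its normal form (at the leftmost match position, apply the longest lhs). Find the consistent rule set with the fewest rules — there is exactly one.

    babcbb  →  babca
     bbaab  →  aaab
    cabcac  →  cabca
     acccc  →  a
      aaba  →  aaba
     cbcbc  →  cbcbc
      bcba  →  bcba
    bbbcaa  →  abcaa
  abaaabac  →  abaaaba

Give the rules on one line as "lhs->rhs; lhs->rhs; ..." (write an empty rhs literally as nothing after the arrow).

  | babcbb => babca
  | bbaab => aaab
  | cabcac => cabca
  | acccc => accc => acc => ac => a

ac->a; bb->a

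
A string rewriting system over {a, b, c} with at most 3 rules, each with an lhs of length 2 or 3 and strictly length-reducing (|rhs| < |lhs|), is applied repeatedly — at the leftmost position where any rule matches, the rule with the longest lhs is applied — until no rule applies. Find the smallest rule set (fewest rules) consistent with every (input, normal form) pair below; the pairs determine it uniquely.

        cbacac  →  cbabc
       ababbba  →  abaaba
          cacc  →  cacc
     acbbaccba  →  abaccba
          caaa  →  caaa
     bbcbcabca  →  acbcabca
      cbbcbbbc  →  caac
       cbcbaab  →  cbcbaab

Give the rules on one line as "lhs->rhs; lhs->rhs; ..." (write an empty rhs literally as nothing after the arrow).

  | cbacac => cbabc
  | ababbba => abaaba
  | cacc
  | acbbaccba => acaaccba => abaccba

aca->ab; bb->a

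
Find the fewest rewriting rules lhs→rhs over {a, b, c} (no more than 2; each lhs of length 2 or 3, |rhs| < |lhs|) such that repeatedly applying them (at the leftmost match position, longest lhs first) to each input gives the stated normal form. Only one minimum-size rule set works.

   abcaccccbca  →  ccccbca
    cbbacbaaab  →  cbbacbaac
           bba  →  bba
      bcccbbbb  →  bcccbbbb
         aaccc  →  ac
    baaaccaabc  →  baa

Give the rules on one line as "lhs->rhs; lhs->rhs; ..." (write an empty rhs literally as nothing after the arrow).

ab->c; acc->

  | abcaccccbca => ccaccccbca => ccccbca
  | cbbacbaaab => cbbacbaac
  | bba
  | bcccbbbb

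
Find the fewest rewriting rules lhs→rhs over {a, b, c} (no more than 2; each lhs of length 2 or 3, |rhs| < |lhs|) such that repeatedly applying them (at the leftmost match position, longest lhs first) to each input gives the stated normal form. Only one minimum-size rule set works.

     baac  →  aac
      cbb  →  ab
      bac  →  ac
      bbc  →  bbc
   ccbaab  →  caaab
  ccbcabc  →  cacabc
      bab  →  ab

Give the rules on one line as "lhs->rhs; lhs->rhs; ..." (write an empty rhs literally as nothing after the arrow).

  | baac => aac
  | cbb => ab
  | bac => ac
  | bbc

ba->a; cb->a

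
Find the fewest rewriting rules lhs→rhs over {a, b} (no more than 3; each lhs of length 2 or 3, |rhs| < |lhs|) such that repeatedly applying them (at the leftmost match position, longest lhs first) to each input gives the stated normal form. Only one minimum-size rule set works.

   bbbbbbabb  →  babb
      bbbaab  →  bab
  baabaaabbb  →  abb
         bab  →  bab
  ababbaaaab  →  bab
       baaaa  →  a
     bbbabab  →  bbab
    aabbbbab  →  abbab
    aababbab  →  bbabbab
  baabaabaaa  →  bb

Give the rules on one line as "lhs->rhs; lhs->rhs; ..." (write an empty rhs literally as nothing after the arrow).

  | bbbbbbabb => abbbabb => aaabb => babb
  | bbbaab => aaab => bab
  | baabaaabbb => bbbaaabbb => aaaabbb => baabbb => bbbbb => abb
  | bab

aa->b; aba->; bbb->a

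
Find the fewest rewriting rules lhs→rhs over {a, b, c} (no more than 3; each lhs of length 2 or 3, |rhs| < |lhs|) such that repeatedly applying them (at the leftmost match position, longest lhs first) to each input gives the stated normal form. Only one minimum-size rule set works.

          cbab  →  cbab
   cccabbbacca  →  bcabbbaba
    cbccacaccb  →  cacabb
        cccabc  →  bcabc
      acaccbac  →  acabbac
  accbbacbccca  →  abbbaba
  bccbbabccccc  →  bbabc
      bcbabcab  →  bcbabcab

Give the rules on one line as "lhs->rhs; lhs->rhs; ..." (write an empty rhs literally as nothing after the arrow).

bcc->; cc->b

  | cbab
  | cccabbbacca => bcabbbacca => bcabbbaba
  | cbccacaccb => cacaccb => cacabb
  | cccabc => bcabc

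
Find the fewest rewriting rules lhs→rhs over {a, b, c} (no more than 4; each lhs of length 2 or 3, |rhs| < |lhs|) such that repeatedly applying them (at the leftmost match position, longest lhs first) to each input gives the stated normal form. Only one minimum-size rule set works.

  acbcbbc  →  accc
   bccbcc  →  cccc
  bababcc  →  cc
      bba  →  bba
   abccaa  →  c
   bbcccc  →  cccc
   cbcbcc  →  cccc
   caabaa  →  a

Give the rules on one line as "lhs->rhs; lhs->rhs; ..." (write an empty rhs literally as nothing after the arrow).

  | acbcbbc => accbbc => accbc => accc
  | bccbcc => ccbcc => cccc
  | bababcc => bcabcc => cabcc => bcc => cc
  | bba

ab->c; bc->c; ca->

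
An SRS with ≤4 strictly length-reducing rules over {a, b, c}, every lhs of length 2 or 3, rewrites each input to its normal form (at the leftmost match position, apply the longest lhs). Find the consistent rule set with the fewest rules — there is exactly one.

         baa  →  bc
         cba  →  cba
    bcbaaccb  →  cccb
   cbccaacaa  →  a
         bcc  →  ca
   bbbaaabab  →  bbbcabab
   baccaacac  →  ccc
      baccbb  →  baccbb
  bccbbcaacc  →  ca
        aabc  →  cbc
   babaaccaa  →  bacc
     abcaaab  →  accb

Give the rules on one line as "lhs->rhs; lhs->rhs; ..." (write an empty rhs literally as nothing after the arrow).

aa->c; bcc->ca; cac->c; cca->

  | baa => bc
  | cba
  | bcbaaccb => bcbcccb => bccacb => caacb => cccb
  | cbccaacaa => ccaaacaa => aacaa => ccaa => a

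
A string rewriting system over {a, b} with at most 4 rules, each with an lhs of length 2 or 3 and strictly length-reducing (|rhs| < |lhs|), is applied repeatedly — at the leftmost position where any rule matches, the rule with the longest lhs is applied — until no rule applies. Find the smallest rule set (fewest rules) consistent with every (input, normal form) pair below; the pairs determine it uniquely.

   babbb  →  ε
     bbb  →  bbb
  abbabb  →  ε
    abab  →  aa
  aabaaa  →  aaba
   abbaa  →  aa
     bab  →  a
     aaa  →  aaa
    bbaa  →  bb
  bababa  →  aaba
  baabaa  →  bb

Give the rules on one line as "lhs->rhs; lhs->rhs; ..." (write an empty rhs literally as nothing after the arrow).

abb->; baa->b; bab->a

  | babbb => abb => ε
  | bbb
  | abbabb => abb => ε
  | abab => aa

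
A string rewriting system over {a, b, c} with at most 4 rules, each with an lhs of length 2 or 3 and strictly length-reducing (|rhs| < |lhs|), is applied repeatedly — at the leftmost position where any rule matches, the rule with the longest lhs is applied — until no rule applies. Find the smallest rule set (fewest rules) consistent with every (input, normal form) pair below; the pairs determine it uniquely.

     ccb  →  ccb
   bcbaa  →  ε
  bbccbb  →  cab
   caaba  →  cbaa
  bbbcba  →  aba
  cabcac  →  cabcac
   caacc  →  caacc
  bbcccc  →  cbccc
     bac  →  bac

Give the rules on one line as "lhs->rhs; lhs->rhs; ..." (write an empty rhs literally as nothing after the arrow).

  | ccb
  | bcbaa => aaa => ε
  | bbccbb => cbcbb => cab
  | caaba => cbaa

aaa->; aab->ba; bbc->cb; bcb->a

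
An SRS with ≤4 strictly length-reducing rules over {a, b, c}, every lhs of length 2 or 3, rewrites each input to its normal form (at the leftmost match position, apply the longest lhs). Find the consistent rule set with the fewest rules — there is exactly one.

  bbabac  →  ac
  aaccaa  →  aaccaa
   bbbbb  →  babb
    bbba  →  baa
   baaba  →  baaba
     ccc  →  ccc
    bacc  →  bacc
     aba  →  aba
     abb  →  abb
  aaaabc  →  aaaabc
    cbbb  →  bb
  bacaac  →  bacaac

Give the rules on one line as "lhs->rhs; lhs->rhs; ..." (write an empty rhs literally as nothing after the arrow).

bba->c; bbb->ba; cb->

  | bbabac => cbac => ac
  | aaccaa
  | bbbbb => babb
  | bbba => baa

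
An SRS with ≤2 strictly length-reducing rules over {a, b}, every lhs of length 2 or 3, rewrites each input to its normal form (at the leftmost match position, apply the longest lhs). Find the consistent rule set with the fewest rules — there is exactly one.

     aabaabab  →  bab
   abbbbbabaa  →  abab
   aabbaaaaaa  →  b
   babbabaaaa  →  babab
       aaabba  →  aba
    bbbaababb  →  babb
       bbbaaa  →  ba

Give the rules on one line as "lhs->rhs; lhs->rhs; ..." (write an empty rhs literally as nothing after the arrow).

aa->; bba->ba

  | aabaabab => baabab => bbab => bab
  | abbbbbabaa => abbbbabaa => abbbabaa => abbabaa => ababaa => abab
  | aabbaaaaaa => bbaaaaaa => baaaaaa => baaaa => baa => b
  | babbabaaaa => bababaaaa => bababaa => babab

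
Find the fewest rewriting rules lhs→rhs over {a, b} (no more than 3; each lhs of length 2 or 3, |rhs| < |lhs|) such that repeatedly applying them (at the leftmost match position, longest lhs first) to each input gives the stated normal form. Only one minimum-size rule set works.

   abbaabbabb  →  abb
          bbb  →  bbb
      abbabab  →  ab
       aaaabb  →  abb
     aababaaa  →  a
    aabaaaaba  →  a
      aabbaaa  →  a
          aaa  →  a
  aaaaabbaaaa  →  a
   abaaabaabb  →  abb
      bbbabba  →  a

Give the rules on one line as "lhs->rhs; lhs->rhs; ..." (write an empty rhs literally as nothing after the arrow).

aa->a; ba->a

  | abbaabbabb => abaabbabb => aaabbabb => aabbabb => abbabb => ababb => aabb => abb
  | bbb
  | abbabab => ababab => aabab => abab => aab => ab
  | aaaabb => aaabb => aabb => abb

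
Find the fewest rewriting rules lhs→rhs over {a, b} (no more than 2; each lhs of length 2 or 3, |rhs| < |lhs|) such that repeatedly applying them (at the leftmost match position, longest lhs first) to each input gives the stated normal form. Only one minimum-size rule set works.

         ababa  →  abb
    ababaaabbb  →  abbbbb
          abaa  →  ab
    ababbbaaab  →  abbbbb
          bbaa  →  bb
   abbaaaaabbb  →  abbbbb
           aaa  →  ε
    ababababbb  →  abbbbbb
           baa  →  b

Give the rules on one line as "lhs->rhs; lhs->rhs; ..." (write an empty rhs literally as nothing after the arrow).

  | ababa => abba => abb
  | ababaaabbb => abbaaabbb => abbaabbb => abbabbb => abbbbb
  | abaa => aba => ab
  | ababbbaaab => abbbbaaab => abbbbaab => abbbbab => abbbbb

aaa->; ba->b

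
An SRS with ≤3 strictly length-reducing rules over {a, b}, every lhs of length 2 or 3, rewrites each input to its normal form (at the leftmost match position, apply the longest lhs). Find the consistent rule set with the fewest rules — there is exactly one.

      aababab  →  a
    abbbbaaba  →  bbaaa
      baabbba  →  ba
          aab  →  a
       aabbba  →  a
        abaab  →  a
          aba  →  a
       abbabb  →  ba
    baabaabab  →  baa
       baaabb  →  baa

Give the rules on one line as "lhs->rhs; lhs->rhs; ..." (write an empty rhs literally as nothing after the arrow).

ab->; abb->ba

  | aababab => aabab => aab => a
  | abbbbaaba => babbaaba => bbaaaba => bbaaa
  | baabbba => bababa => baba => ba
  | aab => a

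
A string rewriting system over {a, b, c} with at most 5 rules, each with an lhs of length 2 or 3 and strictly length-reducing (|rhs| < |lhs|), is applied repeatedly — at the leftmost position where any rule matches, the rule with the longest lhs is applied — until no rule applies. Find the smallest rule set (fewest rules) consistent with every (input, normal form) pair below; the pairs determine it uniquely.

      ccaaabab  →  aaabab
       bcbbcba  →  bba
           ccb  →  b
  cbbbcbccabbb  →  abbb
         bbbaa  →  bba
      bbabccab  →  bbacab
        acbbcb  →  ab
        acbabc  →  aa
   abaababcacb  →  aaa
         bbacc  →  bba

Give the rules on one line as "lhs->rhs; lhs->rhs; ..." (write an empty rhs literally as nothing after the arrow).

  | ccaaabab => aaabab
  | bcbbcba => bbcba => bba
  | ccb => b
  | cbbbcbccabbb => bbcbccabbb => bbccabbb => bcabbb => abbb

baa->a; bc->; cb->; cc->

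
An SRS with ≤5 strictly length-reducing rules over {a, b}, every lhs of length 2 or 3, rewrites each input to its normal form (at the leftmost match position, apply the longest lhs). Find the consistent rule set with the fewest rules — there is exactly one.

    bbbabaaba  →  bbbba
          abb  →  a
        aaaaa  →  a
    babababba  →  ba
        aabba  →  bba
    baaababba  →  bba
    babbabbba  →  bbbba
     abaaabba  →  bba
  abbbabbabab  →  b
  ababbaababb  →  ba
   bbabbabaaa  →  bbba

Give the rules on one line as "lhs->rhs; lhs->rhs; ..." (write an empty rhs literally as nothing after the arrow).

  | bbbabaaba => bbbaaba => bbbba
  | abb => a
  | aaaaa => aaaa => aaa => aa => a
  | babababba => bababba => babba => baa => ba

aa->a; aab->b; ab->; abb->a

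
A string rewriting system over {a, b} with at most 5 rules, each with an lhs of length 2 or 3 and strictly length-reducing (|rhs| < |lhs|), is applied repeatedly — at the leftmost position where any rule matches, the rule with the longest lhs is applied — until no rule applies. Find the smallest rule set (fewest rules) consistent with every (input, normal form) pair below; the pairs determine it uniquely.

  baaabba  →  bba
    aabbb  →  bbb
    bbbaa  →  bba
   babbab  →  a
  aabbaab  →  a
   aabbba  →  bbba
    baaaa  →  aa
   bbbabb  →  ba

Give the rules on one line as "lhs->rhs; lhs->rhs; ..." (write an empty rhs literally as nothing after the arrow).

aaa->aa; ab->b; baa->a; bab->a

  | baaabba => aabba => abba => bba
  | aabbb => abbb => bbb
  | bbbaa => bba
  | babbab => abab => bab => a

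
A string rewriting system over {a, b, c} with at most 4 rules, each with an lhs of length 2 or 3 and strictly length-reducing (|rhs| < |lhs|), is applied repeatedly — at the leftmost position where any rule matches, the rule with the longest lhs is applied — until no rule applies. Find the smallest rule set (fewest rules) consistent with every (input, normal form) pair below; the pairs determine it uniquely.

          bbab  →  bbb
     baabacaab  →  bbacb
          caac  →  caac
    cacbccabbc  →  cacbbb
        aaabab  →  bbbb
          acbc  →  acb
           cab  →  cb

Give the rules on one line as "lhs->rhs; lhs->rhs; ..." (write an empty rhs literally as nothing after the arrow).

aaa->bb; ab->b; bc->b

  | bbab => bbb
  | baabacaab => babacaab => bbacaab => bbacab => bbacb
  | caac
  | cacbccabbc => cacbcabbc => cacbabbc => cacbbbc => cacbbb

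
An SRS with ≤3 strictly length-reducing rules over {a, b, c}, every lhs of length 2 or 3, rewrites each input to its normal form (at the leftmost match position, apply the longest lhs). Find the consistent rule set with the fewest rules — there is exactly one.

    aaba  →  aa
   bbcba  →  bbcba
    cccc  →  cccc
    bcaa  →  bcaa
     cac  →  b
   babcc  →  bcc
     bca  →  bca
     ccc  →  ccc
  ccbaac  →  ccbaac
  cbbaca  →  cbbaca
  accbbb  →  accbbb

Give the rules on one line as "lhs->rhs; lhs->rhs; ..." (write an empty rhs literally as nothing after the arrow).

  | aaba => aa
  | bbcba
  | cccc
  | bcaa

ab->; cac->b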